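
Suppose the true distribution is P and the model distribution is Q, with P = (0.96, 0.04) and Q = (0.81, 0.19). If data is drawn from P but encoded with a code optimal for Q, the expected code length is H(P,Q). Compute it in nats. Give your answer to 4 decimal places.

0.2687 nats

H(P,Q) = −Σ p·ln q.
  −0.96·ln(0.81) = 0.20229
  −0.04·ln(0.19) = 0.06643
H(P,Q) = 0.2687 nats.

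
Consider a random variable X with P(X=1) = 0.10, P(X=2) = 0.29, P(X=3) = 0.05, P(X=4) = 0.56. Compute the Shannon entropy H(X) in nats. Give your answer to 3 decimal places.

1.064 nats

H(X) = −Σ p·ln p.
  −(0.10)·ln(0.10) = 0.2303
  −(0.29)·ln(0.29) = 0.3590
  −(0.05)·ln(0.05) = 0.1498
  −(0.56)·ln(0.56) = 0.3247
Sum: 0.2303 + 0.3590 + 0.1498 + 0.3247 = 1.064 nats.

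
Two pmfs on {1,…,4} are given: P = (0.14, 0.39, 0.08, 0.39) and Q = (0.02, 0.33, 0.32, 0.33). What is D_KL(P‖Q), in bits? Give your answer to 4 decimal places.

0.4210 bits

D(P‖Q) = Σ p·log₂(p/q).
  0.14·log₂(0.14/0.02) = 0.39303
  0.39·log₂(0.39/0.33) = 0.09399
  0.08·log₂(0.08/0.32) = -0.16000
  0.39·log₂(0.39/0.33) = 0.09399
D(P‖Q) = 0.4210 bits.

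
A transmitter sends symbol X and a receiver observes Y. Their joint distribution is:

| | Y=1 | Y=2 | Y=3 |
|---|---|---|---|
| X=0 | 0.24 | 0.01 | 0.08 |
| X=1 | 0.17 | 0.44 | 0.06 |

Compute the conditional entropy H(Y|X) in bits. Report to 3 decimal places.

Marginals: p(X) = (0.3300, 0.6700), p(Y) = (0.4100, 0.4500, 0.1400).
H(Y|X) = Σ p(X) · H(Y|X=·).
  X=0: p=0.3300, H(Y|X=0) = 0.9826
  X=1: p=0.6700, H(Y|X=1) = 1.2122
Weighted sum = 1.136 bits.

1.136 bits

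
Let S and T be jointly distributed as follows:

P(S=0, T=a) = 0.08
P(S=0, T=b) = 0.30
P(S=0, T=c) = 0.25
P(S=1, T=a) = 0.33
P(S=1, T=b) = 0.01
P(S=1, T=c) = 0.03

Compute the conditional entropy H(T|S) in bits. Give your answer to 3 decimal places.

1.108 bits

Chain rule: H(T|S) = H(S,T) − H(S).
Marginals: p(S) = (0.6300, 0.3700), p(T) = (0.4100, 0.3100, 0.2800).
H(S,T) = 2.0586 bits; H(S) = 0.9507 bits.
H(T|S) = 2.0586 − 0.9507 = 1.108 bits.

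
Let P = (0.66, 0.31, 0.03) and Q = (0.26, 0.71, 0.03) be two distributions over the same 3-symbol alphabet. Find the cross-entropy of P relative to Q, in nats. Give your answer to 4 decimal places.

1.1004 nats

H(P,Q) = −Σ p·ln q.
  −0.66·ln(0.26) = 0.88907
  −0.31·ln(0.71) = 0.10617
  −0.03·ln(0.03) = 0.10520
H(P,Q) = 1.1004 nats.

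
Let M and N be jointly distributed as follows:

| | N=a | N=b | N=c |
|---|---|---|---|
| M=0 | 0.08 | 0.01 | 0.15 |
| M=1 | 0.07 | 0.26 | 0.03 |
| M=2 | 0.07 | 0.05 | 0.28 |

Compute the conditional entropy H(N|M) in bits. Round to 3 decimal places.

Marginals: p(M) = (0.2400, 0.3600, 0.4000), p(N) = (0.2200, 0.3200, 0.4600).
H(N|M) = Σ p(M) · H(N|M=·).
  M=0: p=0.2400, H(N|M=0) = 1.1432
  M=1: p=0.3600, H(N|M=1) = 1.0972
  M=2: p=0.4000, H(N|M=2) = 1.1753
Weighted sum = 1.139 bits.

1.139 bits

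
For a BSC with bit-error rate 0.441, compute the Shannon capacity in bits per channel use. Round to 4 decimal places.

0.0101 bits

Binary symmetric channel: C = 1 − h₂(ε) where h₂ is the binary entropy function.
h₂(0.441) = −0.441·log₂0.441 − 0.559·log₂0.559 = 0.9899.
C = 1 − 0.9899 = 0.0101 bits per channel use.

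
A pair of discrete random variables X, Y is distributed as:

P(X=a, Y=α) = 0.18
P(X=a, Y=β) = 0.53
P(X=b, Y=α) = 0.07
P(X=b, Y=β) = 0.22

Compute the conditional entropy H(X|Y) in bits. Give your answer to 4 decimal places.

0.8686 bits

Chain rule: H(X|Y) = H(X,Y) − H(Y).
Marginals: p(X) = (0.7100, 0.2900), p(Y) = (0.2500, 0.7500).
H(X,Y) = 1.6799 bits; H(Y) = 0.8113 bits.
H(X|Y) = 1.6799 − 0.8113 = 0.8686 bits.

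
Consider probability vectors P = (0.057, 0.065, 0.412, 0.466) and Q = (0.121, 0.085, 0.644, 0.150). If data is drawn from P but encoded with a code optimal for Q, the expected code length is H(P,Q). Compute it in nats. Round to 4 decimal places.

1.3460 nats

H(P,Q) = −Σ p·ln q.
  −0.057·ln(0.121) = 0.12038
  −0.065·ln(0.085) = 0.16023
  −0.412·ln(0.644) = 0.18130
  −0.466·ln(0.150) = 0.88406
H(P,Q) = 1.3460 nats.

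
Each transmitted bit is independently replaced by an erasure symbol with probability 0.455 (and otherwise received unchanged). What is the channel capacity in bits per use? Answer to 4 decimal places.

Binary erasure channel: capacity C = 1 − ε.
C = 1 − 0.455 = 0.5450 bits per channel use.

0.5450 bits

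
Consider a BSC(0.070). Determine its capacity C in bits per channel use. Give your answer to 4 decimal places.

0.6341 bits

Binary symmetric channel: C = 1 − h₂(ε) where h₂ is the binary entropy function.
h₂(0.070) = −0.070·log₂0.070 − 0.930·log₂0.930 = 0.3659.
C = 1 − 0.3659 = 0.6341 bits per channel use.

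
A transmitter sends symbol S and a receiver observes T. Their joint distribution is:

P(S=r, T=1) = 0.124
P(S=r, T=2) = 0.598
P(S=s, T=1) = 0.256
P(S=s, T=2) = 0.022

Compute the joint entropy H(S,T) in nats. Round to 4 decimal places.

H(S,T) = −Σ p(x,y)·ln p(x,y) over all 4 cells.
  cell (r,1): −0.124·ln0.124 = 0.25885
  cell (r,2): −0.598·ln0.598 = 0.30747
  cell (s,1): −0.256·ln0.256 = 0.34882
  cell (s,2): −0.022·ln0.022 = 0.08397
Sum = 0.9991 nats.

0.9991 nats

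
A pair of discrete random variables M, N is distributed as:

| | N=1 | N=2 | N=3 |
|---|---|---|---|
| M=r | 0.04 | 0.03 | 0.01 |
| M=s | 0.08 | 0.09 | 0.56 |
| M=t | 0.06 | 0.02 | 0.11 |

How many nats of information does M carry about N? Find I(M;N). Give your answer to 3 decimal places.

0.080 nats

Marginals: p(M) = (0.0800, 0.7300, 0.1900), p(N) = (0.1800, 0.1400, 0.6800).
I(M;N) = H(M) + H(N) − H(M,N).
H(M) = 0.7473, H(N) = 0.8462, H(M,N) = 1.5133.
I(M;N) = 0.7473 + 0.8462 − 1.5133 = 0.080 nats.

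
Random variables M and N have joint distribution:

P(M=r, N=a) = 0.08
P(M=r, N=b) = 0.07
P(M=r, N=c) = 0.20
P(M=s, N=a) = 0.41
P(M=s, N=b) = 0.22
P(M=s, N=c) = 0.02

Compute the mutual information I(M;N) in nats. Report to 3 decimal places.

0.202 nats

Marginals: p(M) = (0.3500, 0.6500), p(N) = (0.4900, 0.2900, 0.2200).
I(M;N) = Σ p(x,y)·ln[p(x,y)/(p(x)p(y))].
  (r,a): 0.08·ln(0.4665) = -0.0610
  (r,b): 0.07·ln(0.6897) = -0.0260
  (r,c): 0.20·ln(2.5974) = 0.1909
  (s,a): 0.41·ln(1.2873) = 0.1035
  (s,b): 0.22·ln(1.1671) = 0.0340
  (s,c): 0.02·ln(0.1399) = -0.0393
Sum = 0.202 nats.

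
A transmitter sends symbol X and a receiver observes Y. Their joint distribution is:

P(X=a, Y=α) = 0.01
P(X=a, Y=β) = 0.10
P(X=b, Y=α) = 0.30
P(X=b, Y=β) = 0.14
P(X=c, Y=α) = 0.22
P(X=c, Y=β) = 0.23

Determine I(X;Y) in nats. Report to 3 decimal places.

0.071 nats

Marginals: p(X) = (0.1100, 0.4400, 0.4500), p(Y) = (0.5300, 0.4700).
I(X;Y) = H(X) + H(Y) − H(X,Y).
H(X) = 0.9634, H(Y) = 0.6913, H(X,Y) = 1.5839.
I(X;Y) = 0.9634 + 0.6913 − 1.5839 = 0.071 nats.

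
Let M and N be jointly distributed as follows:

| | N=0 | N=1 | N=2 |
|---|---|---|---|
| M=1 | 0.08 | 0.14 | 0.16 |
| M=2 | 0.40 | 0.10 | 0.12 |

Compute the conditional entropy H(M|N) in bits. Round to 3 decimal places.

Chain rule: H(M|N) = H(M,N) − H(N).
Marginals: p(M) = (0.3800, 0.6200), p(N) = (0.4800, 0.2400, 0.2800).
H(M,N) = 2.3397 bits; H(N) = 1.5166 bits.
H(M|N) = 2.3397 − 1.5166 = 0.823 bits.

0.823 bits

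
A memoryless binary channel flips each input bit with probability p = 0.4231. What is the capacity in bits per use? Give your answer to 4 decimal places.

Binary symmetric channel: C = 1 − h₂(ε) where h₂ is the binary entropy function.
h₂(0.4231) = −0.4231·log₂0.4231 − 0.5769·log₂0.5769 = 0.9829.
C = 1 − 0.9829 = 0.0171 bits per channel use.

0.0171 bits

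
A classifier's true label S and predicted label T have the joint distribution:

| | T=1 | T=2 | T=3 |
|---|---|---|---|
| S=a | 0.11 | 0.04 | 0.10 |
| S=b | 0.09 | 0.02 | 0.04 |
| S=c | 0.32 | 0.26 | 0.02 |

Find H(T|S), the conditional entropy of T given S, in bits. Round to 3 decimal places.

1.271 bits

Marginals: p(S) = (0.2500, 0.1500, 0.6000), p(T) = (0.5200, 0.3200, 0.1600).
H(T|S) = Σ p(S) · H(T|S=·).
  S=a: p=0.2500, H(T|S=a) = 1.4729
  S=b: p=0.1500, H(T|S=b) = 1.3383
  S=c: p=0.6000, H(T|S=c) = 1.1700
Weighted sum = 1.271 bits.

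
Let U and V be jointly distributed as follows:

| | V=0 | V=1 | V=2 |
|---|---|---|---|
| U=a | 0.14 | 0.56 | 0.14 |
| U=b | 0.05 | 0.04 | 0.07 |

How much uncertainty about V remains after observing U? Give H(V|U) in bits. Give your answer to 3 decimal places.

Marginals: p(U) = (0.8400, 0.1600), p(V) = (0.1900, 0.6000, 0.2100).
H(V|U) = Σ p(U) · H(V|U=·).
  U=a: p=0.8400, H(V|U=a) = 1.2516
  U=b: p=0.1600, H(V|U=b) = 1.5462
Weighted sum = 1.299 bits.

1.299 bits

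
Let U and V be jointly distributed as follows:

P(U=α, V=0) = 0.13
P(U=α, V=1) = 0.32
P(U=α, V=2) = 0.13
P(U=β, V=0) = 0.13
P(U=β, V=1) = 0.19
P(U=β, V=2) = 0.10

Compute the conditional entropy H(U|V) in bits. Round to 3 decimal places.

Marginals: p(U) = (0.5800, 0.4200), p(V) = (0.2600, 0.5100, 0.2300).
H(U|V) = Σ p(V) · H(U|V=·).
  V=0: p=0.2600, H(U|V=0) = 1.0000
  V=1: p=0.5100, H(U|V=1) = 0.9526
  V=2: p=0.2300, H(U|V=2) = 0.9877
Weighted sum = 0.973 bits.

0.973 bits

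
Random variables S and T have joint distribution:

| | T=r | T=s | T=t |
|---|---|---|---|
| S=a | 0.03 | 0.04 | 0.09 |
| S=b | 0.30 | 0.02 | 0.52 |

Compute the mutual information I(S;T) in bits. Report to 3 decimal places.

Marginals: p(S) = (0.1600, 0.8400), p(T) = (0.3300, 0.0600, 0.6100).
I(S;T) = Σ p(x,y)·log₂[p(x,y)/(p(x)p(y))].
  (a,r): 0.03·log₂(0.5682) = -0.0245
  (a,s): 0.04·log₂(4.1667) = 0.0824
  (a,t): 0.09·log₂(0.9221) = -0.0105
  (b,r): 0.30·log₂(1.0823) = 0.0342
  (b,s): 0.02·log₂(0.3968) = -0.0267
  (b,t): 0.52·log₂(1.0148) = 0.0110
Sum = 0.066 bits.

0.066 bits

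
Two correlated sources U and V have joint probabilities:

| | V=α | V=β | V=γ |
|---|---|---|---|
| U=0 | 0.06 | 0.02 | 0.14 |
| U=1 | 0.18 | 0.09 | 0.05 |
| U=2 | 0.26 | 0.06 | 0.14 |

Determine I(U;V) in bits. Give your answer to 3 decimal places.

0.111 bits

Marginals: p(U) = (0.2200, 0.3200, 0.4600), p(V) = (0.5000, 0.1700, 0.3300).
I(U;V) = Σ p(x,y)·log₂[p(x,y)/(p(x)p(y))].
  (0,α): 0.06·log₂(0.5455) = -0.0525
  (0,β): 0.02·log₂(0.5348) = -0.0181
  (0,γ): 0.14·log₂(1.9284) = 0.1326
  (1,α): 0.18·log₂(1.1250) = 0.0306
  (1,β): 0.09·log₂(1.6544) = 0.0654
  (1,γ): 0.05·log₂(0.4735) = -0.0539
  (2,α): 0.26·log₂(1.1304) = 0.0460
  (2,β): 0.06·log₂(0.7673) = -0.0229
  (2,γ): 0.14·log₂(0.9223) = -0.0163
Sum = 0.111 bits.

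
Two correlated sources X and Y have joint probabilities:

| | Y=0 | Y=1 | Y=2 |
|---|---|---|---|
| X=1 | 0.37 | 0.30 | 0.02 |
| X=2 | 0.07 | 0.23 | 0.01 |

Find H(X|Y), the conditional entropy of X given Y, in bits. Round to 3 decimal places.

0.829 bits

Marginals: p(X) = (0.6900, 0.3100), p(Y) = (0.4400, 0.5300, 0.0300).
H(X|Y) = Σ p(Y) · H(X|Y=·).
  Y=0: p=0.4400, H(X|Y=0) = 0.6321
  Y=1: p=0.5300, H(X|Y=1) = 0.9874
  Y=2: p=0.0300, H(X|Y=2) = 0.9183
Weighted sum = 0.829 bits.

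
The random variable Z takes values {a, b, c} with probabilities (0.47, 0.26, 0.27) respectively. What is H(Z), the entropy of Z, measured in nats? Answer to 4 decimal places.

1.0586 nats

H(Z) = −Σ p·ln p.
  −(0.47)·ln(0.47) = 0.35486
  −(0.26)·ln(0.26) = 0.35024
  −(0.27)·ln(0.27) = 0.35352
Sum: 0.35486 + 0.35024 + 0.35352 = 1.0586 nats.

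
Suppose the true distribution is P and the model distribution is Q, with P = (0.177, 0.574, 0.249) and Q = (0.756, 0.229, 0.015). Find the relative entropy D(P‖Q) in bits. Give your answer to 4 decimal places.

1.3994 bits

D(P‖Q) = Σ p·log₂(p/q).
  0.177·log₂(0.177/0.756) = -0.37075
  0.574·log₂(0.574/0.229) = 0.76095
  0.249·log₂(0.249/0.015) = 1.00922
D(P‖Q) = 1.3994 bits.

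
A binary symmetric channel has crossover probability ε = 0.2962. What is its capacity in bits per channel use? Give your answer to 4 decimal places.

Binary symmetric channel: C = 1 − h₂(ε) where h₂ is the binary entropy function.
h₂(0.2962) = −0.2962·log₂0.2962 − 0.7038·log₂0.7038 = 0.8766.
C = 1 − 0.8766 = 0.1234 bits per channel use.

0.1234 bits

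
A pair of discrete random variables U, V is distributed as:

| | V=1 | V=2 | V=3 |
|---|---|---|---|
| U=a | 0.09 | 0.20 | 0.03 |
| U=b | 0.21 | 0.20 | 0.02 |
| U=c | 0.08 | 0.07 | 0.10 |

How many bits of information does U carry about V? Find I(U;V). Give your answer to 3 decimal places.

0.131 bits

Marginals: p(U) = (0.3200, 0.4300, 0.2500), p(V) = (0.3800, 0.4700, 0.1500).
I(U;V) = H(U) + H(V) − H(U,V).
H(U) = 1.5496, H(V) = 1.4530, H(U,V) = 2.8711.
I(U;V) = 1.5496 + 1.4530 − 2.8711 = 0.131 bits.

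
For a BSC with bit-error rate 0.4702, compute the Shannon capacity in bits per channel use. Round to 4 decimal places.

Binary symmetric channel: C = 1 − h₂(ε) where h₂ is the binary entropy function.
h₂(0.4702) = −0.4702·log₂0.4702 − 0.5298·log₂0.5298 = 0.9974.
C = 1 − 0.9974 = 0.0026 bits per channel use.

0.0026 bits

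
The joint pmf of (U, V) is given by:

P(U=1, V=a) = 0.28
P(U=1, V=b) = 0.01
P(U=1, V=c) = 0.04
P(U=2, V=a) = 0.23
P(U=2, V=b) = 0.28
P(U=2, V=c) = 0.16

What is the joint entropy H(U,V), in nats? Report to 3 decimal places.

1.519 nats

H(U,V) = −Σ p(x,y)·ln p(x,y) over all 6 cells.
  cell (1,a): −0.28·ln0.28 = 0.3564
  cell (1,b): −0.01·ln0.01 = 0.0461
  cell (1,c): −0.04·ln0.04 = 0.1288
  cell (2,a): −0.23·ln0.23 = 0.3380
  cell (2,b): −0.28·ln0.28 = 0.3564
  cell (2,c): −0.16·ln0.16 = 0.2932
Sum = 1.519 nats.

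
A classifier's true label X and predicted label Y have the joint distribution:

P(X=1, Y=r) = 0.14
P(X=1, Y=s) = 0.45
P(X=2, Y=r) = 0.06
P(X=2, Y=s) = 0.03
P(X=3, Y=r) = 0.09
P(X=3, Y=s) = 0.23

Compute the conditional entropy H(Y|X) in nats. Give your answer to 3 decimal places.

0.571 nats

Chain rule: H(Y|X) = H(X,Y) − H(X).
Marginals: p(X) = (0.5900, 0.0900, 0.3200), p(Y) = (0.2900, 0.7100).
H(X,Y) = 1.4633 nats; H(X) = 0.8926 nats.
H(Y|X) = 1.4633 − 0.8926 = 0.571 nats.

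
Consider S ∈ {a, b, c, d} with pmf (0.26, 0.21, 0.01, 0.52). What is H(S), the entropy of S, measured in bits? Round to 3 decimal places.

H(S) = −Σ p·log₂ p.
  −(0.26)·log₂(0.26) = 0.5053
  −(0.21)·log₂(0.21) = 0.4728
  −(0.01)·log₂(0.01) = 0.0664
  −(0.52)·log₂(0.52) = 0.4906
Sum: 0.5053 + 0.4728 + 0.0664 + 0.4906 = 1.535 bits.

1.535 bits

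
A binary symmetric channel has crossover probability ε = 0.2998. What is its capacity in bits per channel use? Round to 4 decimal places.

Binary symmetric channel: C = 1 − h₂(ε) where h₂ is the binary entropy function.
h₂(0.2998) = −0.2998·log₂0.2998 − 0.7002·log₂0.7002 = 0.8810.
C = 1 − 0.8810 = 0.1190 bits per channel use.

0.1190 bits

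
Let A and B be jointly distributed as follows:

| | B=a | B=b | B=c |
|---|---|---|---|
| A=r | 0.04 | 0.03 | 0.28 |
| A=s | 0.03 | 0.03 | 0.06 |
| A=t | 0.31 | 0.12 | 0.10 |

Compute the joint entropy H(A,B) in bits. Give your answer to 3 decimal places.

H(A,B) = −Σ p(x,y)·log₂ p(x,y) over all 9 cells.
  cell (r,a): −0.04·log₂0.04 = 0.1858
  cell (r,b): −0.03·log₂0.03 = 0.1518
  cell (r,c): −0.28·log₂0.28 = 0.5142
  cell (s,a): −0.03·log₂0.03 = 0.1518
  cell (s,b): −0.03·log₂0.03 = 0.1518
  cell (s,c): −0.06·log₂0.06 = 0.2435
  cell (t,a): −0.31·log₂0.31 = 0.5238
  cell (t,b): −0.12·log₂0.12 = 0.3671
  cell (t,c): −0.10·log₂0.10 = 0.3322
Sum = 2.622 bits.

2.622 bits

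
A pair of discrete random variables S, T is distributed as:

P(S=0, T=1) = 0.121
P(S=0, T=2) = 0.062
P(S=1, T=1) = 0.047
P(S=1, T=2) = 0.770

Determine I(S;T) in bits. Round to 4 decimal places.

0.2246 bits

Marginals: p(S) = (0.1830, 0.8170), p(T) = (0.1680, 0.8320).
I(S;T) = Σ p(x,y)·log₂[p(x,y)/(p(x)p(y))].
  (0,1): 0.121·log₂(3.9357) = 0.23917
  (0,2): 0.062·log₂(0.4072) = -0.08036
  (1,1): 0.047·log₂(0.3424) = -0.07267
  (1,2): 0.770·log₂(1.1328) = 0.13850
Sum = 0.2246 bits.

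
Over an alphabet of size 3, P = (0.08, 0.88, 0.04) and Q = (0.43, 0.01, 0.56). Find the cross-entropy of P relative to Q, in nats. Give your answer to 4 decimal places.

H(P,Q) = −Σ p·ln q.
  −0.08·ln(0.43) = 0.06752
  −0.88·ln(0.01) = 4.05255
  −0.04·ln(0.56) = 0.02319
H(P,Q) = 4.1433 nats.

4.1433 nats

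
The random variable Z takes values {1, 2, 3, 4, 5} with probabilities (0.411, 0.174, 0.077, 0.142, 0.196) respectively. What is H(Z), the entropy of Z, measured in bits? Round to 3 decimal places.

H(Z) = −Σ p·log₂ p.
  −(0.411)·log₂(0.411) = 0.5272
  −(0.174)·log₂(0.174) = 0.4390
  −(0.077)·log₂(0.077) = 0.2848
  −(0.142)·log₂(0.142) = 0.3999
  −(0.196)·log₂(0.196) = 0.4608
Sum: 0.5272 + 0.4390 + 0.2848 + 0.3999 + 0.4608 = 2.112 bits.

2.112 bits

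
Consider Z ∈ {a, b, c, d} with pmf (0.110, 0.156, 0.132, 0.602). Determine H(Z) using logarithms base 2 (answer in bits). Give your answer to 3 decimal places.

1.595 bits

H(Z) = −Σ p·log₂ p.
  −(0.110)·log₂(0.110) = 0.3503
  −(0.156)·log₂(0.156) = 0.4181
  −(0.132)·log₂(0.132) = 0.3856
  −(0.602)·log₂(0.602) = 0.4408
Sum: 0.3503 + 0.4181 + 0.3856 + 0.4408 = 1.595 bits.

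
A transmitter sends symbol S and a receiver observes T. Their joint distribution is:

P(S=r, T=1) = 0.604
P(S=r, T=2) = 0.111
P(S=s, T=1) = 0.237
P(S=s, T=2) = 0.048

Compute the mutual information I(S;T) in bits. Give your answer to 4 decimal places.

Marginals: p(S) = (0.7150, 0.2850), p(T) = (0.8410, 0.1590).
I(S;T) = H(S) + H(T) − H(S,T).
H(S) = 0.8622, H(T) = 0.6319, H(S,T) = 1.4939.
I(S;T) = 0.8622 + 0.6319 − 1.4939 = 0.0002 bits.

0.0002 bits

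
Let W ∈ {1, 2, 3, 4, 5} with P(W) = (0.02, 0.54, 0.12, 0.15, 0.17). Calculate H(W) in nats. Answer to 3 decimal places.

H(W) = −Σ p·ln p.
  −(0.02)·ln(0.02) = 0.0782
  −(0.54)·ln(0.54) = 0.3327
  −(0.12)·ln(0.12) = 0.2544
  −(0.15)·ln(0.15) = 0.2846
  −(0.17)·ln(0.17) = 0.3012
Sum: 0.0782 + 0.3327 + 0.2544 + 0.2846 + 0.3012 = 1.251 nats.

1.251 nats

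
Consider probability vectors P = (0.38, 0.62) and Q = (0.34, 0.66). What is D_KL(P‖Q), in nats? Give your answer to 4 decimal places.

0.0035 nats

D(P‖Q) = Σ p·ln(p/q).
  0.38·ln(0.38/0.34) = 0.04227
  0.62·ln(0.62/0.66) = -0.03876
D(P‖Q) = 0.0035 nats.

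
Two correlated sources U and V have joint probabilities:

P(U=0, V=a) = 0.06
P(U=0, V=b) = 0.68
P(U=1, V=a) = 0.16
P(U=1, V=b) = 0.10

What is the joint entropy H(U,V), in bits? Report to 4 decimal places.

H(U,V) = −Σ p(x,y)·log₂ p(x,y) over all 4 cells.
  cell (0,a): −0.06·log₂0.06 = 0.24353
  cell (0,b): −0.68·log₂0.68 = 0.37835
  cell (1,a): −0.16·log₂0.16 = 0.42302
  cell (1,b): −0.10·log₂0.10 = 0.33219
Sum = 1.3771 bits.

1.3771 bits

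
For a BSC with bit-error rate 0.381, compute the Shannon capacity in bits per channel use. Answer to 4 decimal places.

Binary symmetric channel: C = 1 − h₂(ε) where h₂ is the binary entropy function.
h₂(0.381) = −0.381·log₂0.381 − 0.619·log₂0.619 = 0.9587.
C = 1 − 0.9587 = 0.0413 bits per channel use.

0.0413 bits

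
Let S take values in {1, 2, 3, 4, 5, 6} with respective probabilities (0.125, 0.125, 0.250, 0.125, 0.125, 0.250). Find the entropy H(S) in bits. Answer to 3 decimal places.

H(S) = −Σ p·log₂ p.
  −(0.125)·log₂(0.125) = 0.3750
  −(0.125)·log₂(0.125) = 0.3750
  −(0.250)·log₂(0.250) = 0.5000
  −(0.125)·log₂(0.125) = 0.3750
  −(0.125)·log₂(0.125) = 0.3750
  −(0.250)·log₂(0.250) = 0.5000
Sum: 0.3750 + 0.3750 + 0.5000 + 0.3750 + 0.3750 + 0.5000 = 2.500 bits.

2.500 bits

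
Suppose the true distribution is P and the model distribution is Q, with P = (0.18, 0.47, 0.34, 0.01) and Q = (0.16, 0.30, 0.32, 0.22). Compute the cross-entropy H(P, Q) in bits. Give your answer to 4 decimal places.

1.8730 bits

H(P,Q) = −Σ p·log₂ q.
  −0.18·log₂(0.16) = 0.47589
  −0.47·log₂(0.30) = 0.81637
  −0.34·log₂(0.32) = 0.55891
  −0.01·log₂(0.22) = 0.02184
H(P,Q) = 1.8730 bits.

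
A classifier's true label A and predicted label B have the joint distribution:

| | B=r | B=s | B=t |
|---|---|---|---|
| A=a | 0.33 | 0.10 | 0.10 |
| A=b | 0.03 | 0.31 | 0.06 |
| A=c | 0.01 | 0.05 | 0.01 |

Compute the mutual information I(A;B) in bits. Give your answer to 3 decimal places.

0.303 bits

Marginals: p(A) = (0.5300, 0.4000, 0.0700), p(B) = (0.3700, 0.4600, 0.1700).
I(A;B) = Σ p(x,y)·log₂[p(x,y)/(p(x)p(y))].
  (a,r): 0.33·log₂(1.6828) = 0.2478
  (a,s): 0.10·log₂(0.4102) = -0.1286
  (a,t): 0.10·log₂(1.1099) = 0.0150
  (b,r): 0.03·log₂(0.2027) = -0.0691
  (b,s): 0.31·log₂(1.6848) = 0.2333
  (b,t): 0.06·log₂(0.8824) = -0.0108
  (c,r): 0.01·log₂(0.3861) = -0.0137
  (c,s): 0.05·log₂(1.5528) = 0.0317
  (c,t): 0.01·log₂(0.8403) = -0.0025
Sum = 0.303 bits.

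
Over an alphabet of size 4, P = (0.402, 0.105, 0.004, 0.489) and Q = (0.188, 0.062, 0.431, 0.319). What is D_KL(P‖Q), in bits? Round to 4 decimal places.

D(P‖Q) = Σ p·log₂(p/q).
  0.402·log₂(0.402/0.188) = 0.44078
  0.105·log₂(0.105/0.062) = 0.07981
  0.004·log₂(0.004/0.431) = -0.02701
  0.489·log₂(0.489/0.319) = 0.30136
D(P‖Q) = 0.7949 bits.

0.7949 bits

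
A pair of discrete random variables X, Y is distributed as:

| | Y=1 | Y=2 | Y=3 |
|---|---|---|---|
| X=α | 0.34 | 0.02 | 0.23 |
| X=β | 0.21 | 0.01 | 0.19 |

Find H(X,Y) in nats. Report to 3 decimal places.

1.472 nats

H(X,Y) = −Σ p(x,y)·ln p(x,y) over all 6 cells.
  cell (α,1): −0.34·ln0.34 = 0.3668
  cell (α,2): −0.02·ln0.02 = 0.0782
  cell (α,3): −0.23·ln0.23 = 0.3380
  cell (β,1): −0.21·ln0.21 = 0.3277
  cell (β,2): −0.01·ln0.01 = 0.0461
  cell (β,3): −0.19·ln0.19 = 0.3155
Sum = 1.472 nats.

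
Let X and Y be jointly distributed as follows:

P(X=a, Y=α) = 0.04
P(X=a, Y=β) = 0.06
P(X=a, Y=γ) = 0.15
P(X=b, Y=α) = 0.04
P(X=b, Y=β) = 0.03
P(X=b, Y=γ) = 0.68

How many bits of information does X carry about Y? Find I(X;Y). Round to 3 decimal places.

0.083 bits

Marginals: p(X) = (0.2500, 0.7500), p(Y) = (0.0800, 0.0900, 0.8300).
I(X;Y) = Σ p(x,y)·log₂[p(x,y)/(p(x)p(y))].
  (a,α): 0.04·log₂(2.0000) = 0.0400
  (a,β): 0.06·log₂(2.6667) = 0.0849
  (a,γ): 0.15·log₂(0.7229) = -0.0702
  (b,α): 0.04·log₂(0.6667) = -0.0234
  (b,β): 0.03·log₂(0.4444) = -0.0351
  (b,γ): 0.68·log₂(1.0924) = 0.0867
Sum = 0.083 bits.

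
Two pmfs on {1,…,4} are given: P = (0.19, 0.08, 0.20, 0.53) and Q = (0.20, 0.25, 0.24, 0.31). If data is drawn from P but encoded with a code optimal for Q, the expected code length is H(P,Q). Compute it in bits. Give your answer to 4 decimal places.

H(P,Q) = −Σ p·log₂ q.
  −0.19·log₂(0.20) = 0.44117
  −0.08·log₂(0.25) = 0.16000
  −0.20·log₂(0.24) = 0.41178
  −0.53·log₂(0.31) = 0.89552
H(P,Q) = 1.9085 bits.

1.9085 bits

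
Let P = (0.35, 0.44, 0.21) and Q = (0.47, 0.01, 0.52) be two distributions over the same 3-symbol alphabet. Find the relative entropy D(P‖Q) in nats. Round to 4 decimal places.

D(P‖Q) = Σ p·ln(p/q).
  0.35·ln(0.35/0.47) = -0.10318
  0.44·ln(0.44/0.01) = 1.66504
  0.21·ln(0.21/0.52) = -0.19041
D(P‖Q) = 1.3715 nats.

1.3715 nats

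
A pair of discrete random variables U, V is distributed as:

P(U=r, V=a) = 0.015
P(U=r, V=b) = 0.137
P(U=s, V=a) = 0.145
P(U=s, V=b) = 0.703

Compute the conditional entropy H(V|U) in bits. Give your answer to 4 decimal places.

0.6303 bits

Marginals: p(U) = (0.1520, 0.8480), p(V) = (0.1600, 0.8400).
H(V|U) = Σ p(U) · H(V|U=·).
  U=r: p=0.1520, H(V|U=r) = 0.4648
  U=s: p=0.8480, H(V|U=s) = 0.6600
Weighted sum = 0.6303 bits.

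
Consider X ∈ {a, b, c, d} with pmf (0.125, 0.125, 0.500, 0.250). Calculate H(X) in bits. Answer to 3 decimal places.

H(X) = −Σ p·log₂ p.
  −(0.125)·log₂(0.125) = 0.3750
  −(0.125)·log₂(0.125) = 0.3750
  −(0.500)·log₂(0.500) = 0.5000
  −(0.250)·log₂(0.250) = 0.5000
Sum: 0.3750 + 0.3750 + 0.5000 + 0.5000 = 1.750 bits.

1.750 bits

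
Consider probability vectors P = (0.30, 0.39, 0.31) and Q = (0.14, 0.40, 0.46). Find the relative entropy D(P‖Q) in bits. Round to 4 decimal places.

0.1391 bits

D(P‖Q) = Σ p·log₂(p/q).
  0.30·log₂(0.30/0.14) = 0.32986
  0.39·log₂(0.39/0.40) = -0.01425
  0.31·log₂(0.31/0.46) = -0.17650
D(P‖Q) = 0.1391 bits.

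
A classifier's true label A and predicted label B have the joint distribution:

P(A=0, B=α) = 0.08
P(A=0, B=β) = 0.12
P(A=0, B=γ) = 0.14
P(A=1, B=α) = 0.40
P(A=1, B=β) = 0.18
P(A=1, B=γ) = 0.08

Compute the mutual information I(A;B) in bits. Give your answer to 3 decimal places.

Marginals: p(A) = (0.3400, 0.6600), p(B) = (0.4800, 0.3000, 0.2200).
I(A;B) = Σ p(x,y)·log₂[p(x,y)/(p(x)p(y))].
  (0,α): 0.08·log₂(0.4902) = -0.0823
  (0,β): 0.12·log₂(1.1765) = 0.0281
  (0,γ): 0.14·log₂(1.8717) = 0.1266
  (1,α): 0.40·log₂(1.2626) = 0.1346
  (1,β): 0.18·log₂(0.9091) = -0.0248
  (1,γ): 0.08·log₂(0.5510) = -0.0688
Sum = 0.113 bits.

0.113 bits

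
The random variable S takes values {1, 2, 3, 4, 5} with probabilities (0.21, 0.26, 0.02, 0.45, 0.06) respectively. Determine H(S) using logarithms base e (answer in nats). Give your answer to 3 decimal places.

H(S) = −Σ p·ln p.
  −(0.21)·ln(0.21) = 0.3277
  −(0.26)·ln(0.26) = 0.3502
  −(0.02)·ln(0.02) = 0.0782
  −(0.45)·ln(0.45) = 0.3593
  −(0.06)·ln(0.06) = 0.1688
Sum: 0.3277 + 0.3502 + 0.0782 + 0.3593 + 0.1688 = 1.284 nats.

1.284 nats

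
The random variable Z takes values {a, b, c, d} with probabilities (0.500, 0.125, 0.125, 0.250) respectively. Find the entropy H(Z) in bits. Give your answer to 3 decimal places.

1.750 bits

H(Z) = −Σ p·log₂ p.
  −(0.500)·log₂(0.500) = 0.5000
  −(0.125)·log₂(0.125) = 0.3750
  −(0.125)·log₂(0.125) = 0.3750
  −(0.250)·log₂(0.250) = 0.5000
Sum: 0.5000 + 0.3750 + 0.3750 + 0.5000 = 1.750 bits.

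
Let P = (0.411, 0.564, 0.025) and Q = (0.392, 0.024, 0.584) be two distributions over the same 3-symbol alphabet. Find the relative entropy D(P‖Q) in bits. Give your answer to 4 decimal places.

D(P‖Q) = Σ p·log₂(p/q).
  0.411·log₂(0.411/0.392) = 0.02807
  0.564·log₂(0.564/0.024) = 2.56879
  0.025·log₂(0.025/0.584) = -0.11365
D(P‖Q) = 2.4832 bits.

2.4832 bits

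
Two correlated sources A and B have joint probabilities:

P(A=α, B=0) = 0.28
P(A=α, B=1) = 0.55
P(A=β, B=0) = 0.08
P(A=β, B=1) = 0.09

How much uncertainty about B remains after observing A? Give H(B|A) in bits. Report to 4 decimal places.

0.9351 bits

Chain rule: H(B|A) = H(A,B) − H(A).
Marginals: p(A) = (0.8300, 0.1700), p(B) = (0.3600, 0.6400).
H(A,B) = 1.5928 bits; H(A) = 0.6577 bits.
H(B|A) = 1.5928 − 0.6577 = 0.9351 bits.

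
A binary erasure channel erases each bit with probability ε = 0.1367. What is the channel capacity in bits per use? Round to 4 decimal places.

Binary erasure channel: capacity C = 1 − ε.
C = 1 − 0.1367 = 0.8633 bits per channel use.

0.8633 bits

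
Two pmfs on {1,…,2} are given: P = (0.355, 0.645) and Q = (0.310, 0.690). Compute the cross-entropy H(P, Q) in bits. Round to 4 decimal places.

0.9451 bits

H(P,Q) = −Σ p·log₂ q.
  −0.355·log₂(0.310) = 0.59983
  −0.645·log₂(0.690) = 0.34529
H(P,Q) = 0.9451 bits.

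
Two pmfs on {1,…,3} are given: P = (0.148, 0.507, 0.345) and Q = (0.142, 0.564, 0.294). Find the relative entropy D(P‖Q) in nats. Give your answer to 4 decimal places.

D(P‖Q) = Σ p·ln(p/q).
  0.148·ln(0.148/0.142) = 0.00613
  0.507·ln(0.507/0.564) = -0.05402
  0.345·ln(0.345/0.294) = 0.05519
D(P‖Q) = 0.0073 nats.

0.0073 nats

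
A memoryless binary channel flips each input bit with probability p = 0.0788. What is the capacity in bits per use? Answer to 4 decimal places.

Binary symmetric channel: C = 1 − h₂(ε) where h₂ is the binary entropy function.
h₂(0.0788) = −0.0788·log₂0.0788 − 0.9212·log₂0.9212 = 0.3979.
C = 1 − 0.3979 = 0.6021 bits per channel use.

0.6021 bits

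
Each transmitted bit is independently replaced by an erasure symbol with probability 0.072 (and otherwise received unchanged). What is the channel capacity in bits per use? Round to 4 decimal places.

0.9280 bits

Binary erasure channel: capacity C = 1 − ε.
C = 1 − 0.072 = 0.9280 bits per channel use.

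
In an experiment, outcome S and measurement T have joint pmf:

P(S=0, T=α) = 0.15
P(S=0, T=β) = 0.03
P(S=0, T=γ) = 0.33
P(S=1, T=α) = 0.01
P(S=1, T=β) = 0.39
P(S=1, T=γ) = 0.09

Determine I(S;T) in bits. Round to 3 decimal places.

Marginals: p(S) = (0.5100, 0.4900), p(T) = (0.1600, 0.4200, 0.4200).
I(S;T) = Σ p(x,y)·log₂[p(x,y)/(p(x)p(y))].
  (0,α): 0.15·log₂(1.8382) = 0.1317
  (0,β): 0.03·log₂(0.1401) = -0.0851
  (0,γ): 0.33·log₂(1.5406) = 0.2058
  (1,α): 0.01·log₂(0.1276) = -0.0297
  (1,β): 0.39·log₂(1.8950) = 0.3597
  (1,γ): 0.09·log₂(0.4373) = -0.1074
Sum = 0.475 bits.

0.475 bits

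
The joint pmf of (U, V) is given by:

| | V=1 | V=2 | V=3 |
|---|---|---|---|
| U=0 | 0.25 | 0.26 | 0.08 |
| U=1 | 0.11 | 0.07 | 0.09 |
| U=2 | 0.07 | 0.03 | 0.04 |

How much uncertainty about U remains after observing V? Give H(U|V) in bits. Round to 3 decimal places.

1.307 bits

Marginals: p(U) = (0.5900, 0.2700, 0.1400), p(V) = (0.4300, 0.3600, 0.2100).
H(U|V) = Σ p(V) · H(U|V=·).
  V=1: p=0.4300, H(U|V=1) = 1.3844
  V=2: p=0.3600, H(U|V=2) = 1.0972
  V=3: p=0.2100, H(U|V=3) = 1.5100
Weighted sum = 1.307 bits.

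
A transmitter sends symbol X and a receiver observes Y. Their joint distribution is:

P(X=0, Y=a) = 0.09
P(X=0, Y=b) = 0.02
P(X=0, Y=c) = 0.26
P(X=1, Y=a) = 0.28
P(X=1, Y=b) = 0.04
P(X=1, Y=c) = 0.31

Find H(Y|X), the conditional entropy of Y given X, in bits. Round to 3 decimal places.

Chain rule: H(Y|X) = H(X,Y) − H(X).
Marginals: p(X) = (0.3700, 0.6300), p(Y) = (0.3700, 0.0600, 0.5700).
H(X,Y) = 2.1546 bits; H(X) = 0.9507 bits.
H(Y|X) = 2.1546 − 0.9507 = 1.204 bits.

1.204 bits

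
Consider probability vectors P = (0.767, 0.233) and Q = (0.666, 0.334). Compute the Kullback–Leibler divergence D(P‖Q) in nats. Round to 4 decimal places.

D(P‖Q) = Σ p·ln(p/q).
  0.767·ln(0.767/0.666) = 0.10830
  0.233·ln(0.233/0.334) = -0.08390
D(P‖Q) = 0.0244 nats.

0.0244 nats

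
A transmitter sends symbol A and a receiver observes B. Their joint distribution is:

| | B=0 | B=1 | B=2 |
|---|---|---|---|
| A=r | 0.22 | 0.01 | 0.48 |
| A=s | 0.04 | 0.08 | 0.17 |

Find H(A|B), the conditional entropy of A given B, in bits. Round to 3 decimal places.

Marginals: p(A) = (0.7100, 0.2900), p(B) = (0.2600, 0.0900, 0.6500).
H(A|B) = Σ p(B) · H(A|B=·).
  B=0: p=0.2600, H(A|B=0) = 0.6194
  B=1: p=0.0900, H(A|B=1) = 0.5033
  B=2: p=0.6500, H(A|B=2) = 0.8291
Weighted sum = 0.745 bits.

0.745 bits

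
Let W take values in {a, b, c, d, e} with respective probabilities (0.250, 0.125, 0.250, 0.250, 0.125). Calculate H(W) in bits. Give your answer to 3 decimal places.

H(W) = −Σ p·log₂ p.
  −(0.250)·log₂(0.250) = 0.5000
  −(0.125)·log₂(0.125) = 0.3750
  −(0.250)·log₂(0.250) = 0.5000
  −(0.250)·log₂(0.250) = 0.5000
  −(0.125)·log₂(0.125) = 0.3750
Sum: 0.5000 + 0.3750 + 0.5000 + 0.5000 + 0.3750 = 2.250 bits.

2.250 bits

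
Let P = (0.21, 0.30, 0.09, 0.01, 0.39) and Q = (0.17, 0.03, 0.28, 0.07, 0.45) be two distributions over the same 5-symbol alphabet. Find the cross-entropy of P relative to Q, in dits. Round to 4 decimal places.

H(P,Q) = −Σ p·log₁₀ q.
  −0.21·log₁₀(0.17) = 0.16161
  −0.30·log₁₀(0.03) = 0.45686
  −0.09·log₁₀(0.28) = 0.04976
  −0.01·log₁₀(0.07) = 0.01155
  −0.39·log₁₀(0.45) = 0.13525
H(P,Q) = 0.8150 dits.

0.8150 dits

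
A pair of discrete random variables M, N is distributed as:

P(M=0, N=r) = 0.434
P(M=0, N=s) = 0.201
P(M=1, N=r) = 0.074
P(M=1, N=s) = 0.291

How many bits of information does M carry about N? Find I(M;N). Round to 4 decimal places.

0.1625 bits

Marginals: p(M) = (0.6350, 0.3650), p(N) = (0.5080, 0.4920).
I(M;N) = H(M) + H(N) − H(M,N).
H(M) = 0.9468, H(N) = 0.9998, H(M,N) = 1.7841.
I(M;N) = 0.9468 + 0.9998 − 1.7841 = 0.1625 bits.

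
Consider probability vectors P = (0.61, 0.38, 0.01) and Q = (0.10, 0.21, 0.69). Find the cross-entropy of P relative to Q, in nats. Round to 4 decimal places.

2.0013 nats

H(P,Q) = −Σ p·ln q.
  −0.61·ln(0.10) = 1.40458
  −0.38·ln(0.21) = 0.59305
  −0.01·ln(0.69) = 0.00371
H(P,Q) = 2.0013 nats.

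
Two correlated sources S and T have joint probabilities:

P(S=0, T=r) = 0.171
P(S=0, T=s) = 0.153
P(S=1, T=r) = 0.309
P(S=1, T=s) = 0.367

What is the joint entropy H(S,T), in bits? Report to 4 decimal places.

1.9044 bits

H(S,T) = −Σ p(x,y)·log₂ p(x,y) over all 4 cells.
  cell (0,r): −0.171·log₂0.171 = 0.43570
  cell (0,s): −0.153·log₂0.153 = 0.41438
  cell (1,r): −0.309·log₂0.309 = 0.52355
  cell (1,s): −0.367·log₂0.367 = 0.53074
Sum = 1.9044 bits.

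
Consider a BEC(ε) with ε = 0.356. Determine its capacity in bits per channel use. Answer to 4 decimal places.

0.6440 bits

Binary erasure channel: capacity C = 1 − ε.
C = 1 − 0.356 = 0.6440 bits per channel use.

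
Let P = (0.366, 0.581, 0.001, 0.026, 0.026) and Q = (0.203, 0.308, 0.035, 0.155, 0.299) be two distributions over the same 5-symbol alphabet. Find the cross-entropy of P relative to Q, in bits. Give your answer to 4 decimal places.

1.9491 bits

H(P,Q) = −Σ p·log₂ q.
  −0.366·log₂(0.203) = 0.84196
  −0.581·log₂(0.308) = 0.98712
  −0.001·log₂(0.035) = 0.00484
  −0.026·log₂(0.155) = 0.06993
  −0.026·log₂(0.299) = 0.04529
H(P,Q) = 1.9491 bits.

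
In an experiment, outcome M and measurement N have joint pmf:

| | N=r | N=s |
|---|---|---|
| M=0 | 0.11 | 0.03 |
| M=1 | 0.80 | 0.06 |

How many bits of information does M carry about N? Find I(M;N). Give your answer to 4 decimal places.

Marginals: p(M) = (0.1400, 0.8600), p(N) = (0.9100, 0.0900).
I(M;N) = H(M) + H(N) − H(M,N).
H(M) = 0.5842, H(N) = 0.4365, H(M,N) = 1.0031.
I(M;N) = 0.5842 + 0.4365 − 1.0031 = 0.0176 bits.

0.0176 bits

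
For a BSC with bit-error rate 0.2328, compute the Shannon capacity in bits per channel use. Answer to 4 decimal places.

0.2171 bits

Binary symmetric channel: C = 1 − h₂(ε) where h₂ is the binary entropy function.
h₂(0.2328) = −0.2328·log₂0.2328 − 0.7672·log₂0.7672 = 0.7829.
C = 1 − 0.7829 = 0.2171 bits per channel use.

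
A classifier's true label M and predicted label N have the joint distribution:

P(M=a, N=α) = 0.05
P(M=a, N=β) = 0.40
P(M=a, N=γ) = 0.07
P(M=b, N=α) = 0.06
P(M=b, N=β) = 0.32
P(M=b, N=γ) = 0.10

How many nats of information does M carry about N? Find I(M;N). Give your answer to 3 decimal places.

0.007 nats

Marginals: p(M) = (0.5200, 0.4800), p(N) = (0.1100, 0.7200, 0.1700).
I(M;N) = Σ p(x,y)·ln[p(x,y)/(p(x)p(y))].
  (a,α): 0.05·ln(0.8741) = -0.0067
  (a,β): 0.40·ln(1.0684) = 0.0265
  (a,γ): 0.07·ln(0.7919) = -0.0163
  (b,α): 0.06·ln(1.1364) = 0.0077
  (b,β): 0.32·ln(0.9259) = -0.0246
  (b,γ): 0.10·ln(1.2255) = 0.0203
Sum = 0.007 nats.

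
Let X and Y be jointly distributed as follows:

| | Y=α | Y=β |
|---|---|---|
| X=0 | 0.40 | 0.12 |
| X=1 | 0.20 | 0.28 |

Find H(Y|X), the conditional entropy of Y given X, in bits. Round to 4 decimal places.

Marginals: p(X) = (0.5200, 0.4800), p(Y) = (0.6000, 0.4000).
H(Y|X) = Σ p(X) · H(Y|X=·).
  X=0: p=0.5200, H(Y|X=0) = 0.7793
  X=1: p=0.4800, H(Y|X=1) = 0.9799
Weighted sum = 0.8756 bits.

0.8756 bits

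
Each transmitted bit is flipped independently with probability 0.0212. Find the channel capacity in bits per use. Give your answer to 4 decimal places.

0.8519 bits

Binary symmetric channel: C = 1 − h₂(ε) where h₂ is the binary entropy function.
h₂(0.0212) = −0.0212·log₂0.0212 − 0.9788·log₂0.9788 = 0.1481.
C = 1 − 0.1481 = 0.8519 bits per channel use.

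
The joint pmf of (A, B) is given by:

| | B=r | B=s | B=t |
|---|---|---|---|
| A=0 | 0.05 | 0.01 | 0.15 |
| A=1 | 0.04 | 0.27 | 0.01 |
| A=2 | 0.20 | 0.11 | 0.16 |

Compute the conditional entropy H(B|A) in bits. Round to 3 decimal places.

1.182 bits

Marginals: p(A) = (0.2100, 0.3200, 0.4700), p(B) = (0.2900, 0.3900, 0.3200).
H(B|A) = Σ p(A) · H(B|A=·).
  A=0: p=0.2100, H(B|A=0) = 1.0488
  A=1: p=0.3200, H(B|A=1) = 0.7381
  A=2: p=0.4700, H(B|A=2) = 1.5441
Weighted sum = 1.182 bits.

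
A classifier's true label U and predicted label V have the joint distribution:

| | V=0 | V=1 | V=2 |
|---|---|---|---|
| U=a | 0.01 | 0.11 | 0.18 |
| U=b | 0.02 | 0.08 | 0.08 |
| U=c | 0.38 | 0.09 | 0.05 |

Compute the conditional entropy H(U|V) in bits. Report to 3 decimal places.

Marginals: p(U) = (0.3000, 0.1800, 0.5200), p(V) = (0.4100, 0.2800, 0.3100).
H(U|V) = Σ p(V) · H(U|V=·).
  V=0: p=0.4100, H(U|V=0) = 0.4448
  V=1: p=0.2800, H(U|V=1) = 1.5722
  V=2: p=0.3100, H(U|V=2) = 1.3843
Weighted sum = 1.052 bits.

1.052 bits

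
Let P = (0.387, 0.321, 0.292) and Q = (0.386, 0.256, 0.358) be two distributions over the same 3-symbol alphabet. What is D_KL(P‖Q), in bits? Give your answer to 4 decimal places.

D(P‖Q) = Σ p·log₂(p/q).
  0.387·log₂(0.387/0.386) = 0.00144
  0.321·log₂(0.321/0.256) = 0.10478
  0.292·log₂(0.292/0.358) = -0.08585
D(P‖Q) = 0.0204 bits.

0.0204 bits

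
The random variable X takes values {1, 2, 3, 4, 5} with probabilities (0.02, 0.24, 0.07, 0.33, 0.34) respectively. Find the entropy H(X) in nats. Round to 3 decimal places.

1.340 nats

H(X) = −Σ p·ln p.
  −(0.02)·ln(0.02) = 0.0782
  −(0.24)·ln(0.24) = 0.3425
  −(0.07)·ln(0.07) = 0.1861
  −(0.33)·ln(0.33) = 0.3659
  −(0.34)·ln(0.34) = 0.3668
Sum: 0.0782 + 0.3425 + 0.1861 + 0.3659 + 0.3668 = 1.340 nats.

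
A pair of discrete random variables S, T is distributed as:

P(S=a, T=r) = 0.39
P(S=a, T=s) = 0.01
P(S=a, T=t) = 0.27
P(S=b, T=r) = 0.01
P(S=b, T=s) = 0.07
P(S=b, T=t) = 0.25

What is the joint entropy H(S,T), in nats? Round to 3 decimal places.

1.346 nats

H(S,T) = −Σ p(x,y)·ln p(x,y) over all 6 cells.
  cell (a,r): −0.39·ln0.39 = 0.3672
  cell (a,s): −0.01·ln0.01 = 0.0461
  cell (a,t): −0.27·ln0.27 = 0.3535
  cell (b,r): −0.01·ln0.01 = 0.0461
  cell (b,s): −0.07·ln0.07 = 0.1861
  cell (b,t): −0.25·ln0.25 = 0.3466
Sum = 1.346 nats.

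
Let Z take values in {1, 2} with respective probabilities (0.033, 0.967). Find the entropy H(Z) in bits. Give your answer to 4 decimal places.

0.2092 bits

H(Z) = −Σ p·log₂ p.
  −(0.033)·log₂(0.033) = 0.16241
  −(0.967)·log₂(0.967) = 0.04681
Sum: 0.16241 + 0.04681 = 0.2092 bits.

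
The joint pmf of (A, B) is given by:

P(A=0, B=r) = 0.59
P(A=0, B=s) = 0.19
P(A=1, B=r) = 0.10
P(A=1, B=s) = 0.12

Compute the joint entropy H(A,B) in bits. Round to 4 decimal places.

1.6036 bits

H(A,B) = −Σ p(x,y)·log₂ p(x,y) over all 4 cells.
  cell (0,r): −0.59·log₂0.59 = 0.44912
  cell (0,s): −0.19·log₂0.19 = 0.45523
  cell (1,r): −0.10·log₂0.10 = 0.33219
  cell (1,s): −0.12·log₂0.12 = 0.36707
Sum = 1.6036 bits.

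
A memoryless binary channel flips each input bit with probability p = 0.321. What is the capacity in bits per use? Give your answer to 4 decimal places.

Binary symmetric channel: C = 1 − h₂(ε) where h₂ is the binary entropy function.
h₂(0.321) = −0.321·log₂0.321 − 0.679·log₂0.679 = 0.9055.
C = 1 − 0.9055 = 0.0945 bits per channel use.

0.0945 bits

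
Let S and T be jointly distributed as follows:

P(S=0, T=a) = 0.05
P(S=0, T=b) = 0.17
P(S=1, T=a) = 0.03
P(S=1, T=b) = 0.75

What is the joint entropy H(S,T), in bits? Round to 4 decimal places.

1.1137 bits

H(S,T) = −Σ p(x,y)·log₂ p(x,y) over all 4 cells.
  cell (0,a): −0.05·log₂0.05 = 0.21610
  cell (0,b): −0.17·log₂0.17 = 0.43459
  cell (1,a): −0.03·log₂0.03 = 0.15177
  cell (1,b): −0.75·log₂0.75 = 0.31128
Sum = 1.1137 bits.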